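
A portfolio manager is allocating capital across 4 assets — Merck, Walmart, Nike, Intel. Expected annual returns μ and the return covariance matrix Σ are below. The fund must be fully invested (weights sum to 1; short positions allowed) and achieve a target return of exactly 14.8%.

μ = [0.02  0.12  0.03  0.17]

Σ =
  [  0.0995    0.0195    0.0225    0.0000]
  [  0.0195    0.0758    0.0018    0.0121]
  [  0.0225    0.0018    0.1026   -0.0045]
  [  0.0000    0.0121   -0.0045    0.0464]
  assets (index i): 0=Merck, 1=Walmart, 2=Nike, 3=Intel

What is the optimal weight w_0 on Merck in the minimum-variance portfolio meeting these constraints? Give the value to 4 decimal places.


-0.0160

x=Σ⁻¹μ = [-0.1064  1.0519  0.4478  3.4329]
y=Σ⁻¹𝟙 = [6.4105  8.0830  9.0904  20.3255]
a=μᵀx=0.721127  b=𝟙ᵀx=4.826219  c=𝟙ᵀy=43.909461  D=ac−b²=8.371927
λ₁=(c·0.148−b)/D = (43.909461·0.148−4.826219)/8.371927 = 0.199761
λ₂=(a−b·0.148)/D = (0.721127−4.826219·0.148)/8.371927 = 0.000818
w* = 0.199761·x + 0.000818·y:
  w_0 = 0.199761·-0.1064 + 0.000818·6.4105 = -0.0160  (Merck)
  w_1 = 0.199761·1.0519 + 0.000818·8.0830 = 0.2167  (Walmart)
  w_2 = 0.199761·0.4478 + 0.000818·9.0904 = 0.0969  (Nike)
  w_3 = 0.199761·3.4329 + 0.000818·20.3255 = 0.7024  (Intel)
Σw_i=1.0000  μᵀw=0.1480
σ²=wᵀΣw=λ₁·μ_p+λ₂ = 0.199761·0.148 + 0.000818 = 0.030382 ≈ 0.0304


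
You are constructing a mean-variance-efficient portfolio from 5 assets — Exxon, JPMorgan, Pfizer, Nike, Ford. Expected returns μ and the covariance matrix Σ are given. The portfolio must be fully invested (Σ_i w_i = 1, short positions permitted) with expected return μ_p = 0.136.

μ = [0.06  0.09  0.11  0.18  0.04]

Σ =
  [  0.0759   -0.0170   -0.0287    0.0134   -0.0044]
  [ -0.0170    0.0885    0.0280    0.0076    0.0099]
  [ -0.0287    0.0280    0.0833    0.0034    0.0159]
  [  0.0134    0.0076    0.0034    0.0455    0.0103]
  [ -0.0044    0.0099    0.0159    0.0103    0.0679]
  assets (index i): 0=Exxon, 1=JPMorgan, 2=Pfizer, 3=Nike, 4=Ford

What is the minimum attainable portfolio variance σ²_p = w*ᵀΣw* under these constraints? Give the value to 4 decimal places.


0.0215

x=Σ⁻¹μ = [0.7380  0.4596  1.3278  3.6287  -0.2915]
y=Σ⁻¹𝟙 = [18.5411  8.5833  13.1531  11.8837  9.7948]
a=μᵀx=0.873212  b=𝟙ᵀx=5.862666  c=𝟙ᵀy=61.956038  D=ac−b²=19.729868
λ₁=(c·0.136−b)/D = (61.956038·0.136−5.862666)/19.729868 = 0.129923
λ₂=(a−b·0.136)/D = (0.873212−5.862666·0.136)/19.729868 = 0.003846
w* = 0.129923·x + 0.003846·y:
  w_0 = 0.129923·0.7380 + 0.003846·18.5411 = 0.1672  (Exxon)
  w_1 = 0.129923·0.4596 + 0.003846·8.5833 = 0.0927  (JPMorgan)
  w_2 = 0.129923·1.3278 + 0.003846·13.1531 = 0.2231  (Pfizer)
  w_3 = 0.129923·3.6287 + 0.003846·11.8837 = 0.5172  (Nike)
  w_4 = 0.129923·-0.2915 + 0.003846·9.7948 = -0.0002  (Ford)
Σw_i=1.0000  μᵀw=0.1360
σ²=wᵀΣw=λ₁·μ_p+λ₂ = 0.129923·0.136 + 0.003846 = 0.021516 ≈ 0.0215


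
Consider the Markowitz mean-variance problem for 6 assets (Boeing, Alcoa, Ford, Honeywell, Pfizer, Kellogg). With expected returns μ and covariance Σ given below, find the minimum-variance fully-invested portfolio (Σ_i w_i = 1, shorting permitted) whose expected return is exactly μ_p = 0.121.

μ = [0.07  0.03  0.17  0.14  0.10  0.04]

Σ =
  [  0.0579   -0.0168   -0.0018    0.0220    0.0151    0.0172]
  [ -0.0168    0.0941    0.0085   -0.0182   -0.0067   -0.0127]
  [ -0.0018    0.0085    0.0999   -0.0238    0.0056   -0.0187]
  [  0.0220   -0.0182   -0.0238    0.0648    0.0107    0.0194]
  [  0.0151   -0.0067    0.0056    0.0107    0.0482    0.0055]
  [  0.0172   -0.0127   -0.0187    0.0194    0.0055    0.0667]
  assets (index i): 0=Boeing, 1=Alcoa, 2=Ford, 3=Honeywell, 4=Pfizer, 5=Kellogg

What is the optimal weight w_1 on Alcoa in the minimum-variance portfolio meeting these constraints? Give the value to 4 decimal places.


0.1183

p=Σ⁻¹μ = [-0.0548  0.8143  2.3484  2.9252  1.2286  0.4751]
q=Σ⁻¹𝟙 = [8.7908  16.8665  14.4538  16.0097  13.4814  14.2212]
a=μᵀp=0.971215  b=𝟙ᵀp=7.736838  c=𝟙ᵀq=83.823365  D=ac−b²=21.551865
λ₁=(c·0.121−b)/D = (83.823365·0.121−7.736838)/21.551865 = 0.111628
λ₂=(a−b·0.121)/D = (0.971215−7.736838·0.121)/21.551865 = 0.001627
w* = 0.111628·p + 0.001627·q:
  w_0 = 0.111628·-0.0548 + 0.001627·8.7908 = 0.0082  (Boeing)
  w_1 = 0.111628·0.8143 + 0.001627·16.8665 = 0.1183  (Alcoa)
  w_2 = 0.111628·2.3484 + 0.001627·14.4538 = 0.2857  (Ford)
  w_3 = 0.111628·2.9252 + 0.001627·16.0097 = 0.3526  (Honeywell)
  w_4 = 0.111628·1.2286 + 0.001627·13.4814 = 0.1591  (Pfizer)
  w_5 = 0.111628·0.4751 + 0.001627·14.2212 = 0.0762  (Kellogg)
Σw_i=1.0000  μᵀw=0.1210
σ²=wᵀΣw=λ₁·μ_p+λ₂ = 0.111628·0.121 + 0.001627 = 0.015134 ≈ 0.0151


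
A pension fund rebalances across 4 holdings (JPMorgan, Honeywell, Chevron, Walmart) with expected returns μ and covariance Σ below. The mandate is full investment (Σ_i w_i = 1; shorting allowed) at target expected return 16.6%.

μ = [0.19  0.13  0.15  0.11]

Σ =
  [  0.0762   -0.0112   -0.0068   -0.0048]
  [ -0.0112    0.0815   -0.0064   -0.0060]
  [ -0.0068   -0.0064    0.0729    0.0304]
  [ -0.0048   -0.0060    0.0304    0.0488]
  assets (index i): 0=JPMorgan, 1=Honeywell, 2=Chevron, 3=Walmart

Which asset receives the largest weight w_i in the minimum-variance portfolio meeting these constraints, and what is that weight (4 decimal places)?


JPMorgan (0.4782)

x=Σ⁻¹μ = [3.1011  2.2906  1.8418  1.6934]
y=Σ⁻¹𝟙 = [17.5702  16.7679  9.0550  18.6408]
a=μᵀx=1.349535  b=𝟙ᵀx=8.926911  c=𝟙ᵀy=62.033949  D=ac−b²=4.027260
λ₁=(c·0.166−b)/D = (62.033949·0.166−8.926911)/4.027260 = 0.340362
λ₂=(a−b·0.166)/D = (1.349535−8.926911·0.166)/4.027260 = -0.032859
w* = 0.340362·x + -0.032859·y:
  w_0 = 0.340362·3.1011 + -0.032859·17.5702 = 0.4782  (JPMorgan)
  w_1 = 0.340362·2.2906 + -0.032859·16.7679 = 0.2286  (Honeywell)
  w_2 = 0.340362·1.8418 + -0.032859·9.0550 = 0.3293  (Chevron)
  w_3 = 0.340362·1.6934 + -0.032859·18.6408 = -0.0362  (Walmart)
Σw_i=1.0000  μᵀw=0.1660
σ²=wᵀΣw=λ₁·μ_p+λ₂ = 0.340362·0.166 + -0.032859 = 0.023641 ≈ 0.0236


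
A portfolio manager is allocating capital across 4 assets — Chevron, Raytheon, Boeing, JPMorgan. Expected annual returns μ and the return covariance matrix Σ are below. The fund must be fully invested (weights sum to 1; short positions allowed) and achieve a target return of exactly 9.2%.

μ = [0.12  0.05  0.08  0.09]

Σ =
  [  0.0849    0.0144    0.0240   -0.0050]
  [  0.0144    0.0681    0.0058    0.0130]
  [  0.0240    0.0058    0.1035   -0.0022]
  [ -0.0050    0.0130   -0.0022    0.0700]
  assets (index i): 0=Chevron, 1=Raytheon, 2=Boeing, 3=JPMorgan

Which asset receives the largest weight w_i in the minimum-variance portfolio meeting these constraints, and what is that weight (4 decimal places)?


JPMorgan (0.3761)

p=Σ⁻¹μ = [1.3315  0.1502  0.4849  1.3682]
q=Σ⁻¹𝟙 = [8.8524  9.6359  7.3531  13.3596]
a=μᵀp=0.329209  b=𝟙ᵀp=3.334692  c=𝟙ᵀq=39.200958  D=ac−b²=1.785158
λ₁=(c·0.092−b)/D = (39.200958·0.092−3.334692)/1.785158 = 0.152253
λ₂=(a−b·0.092)/D = (0.329209−3.334692·0.092)/1.785158 = 0.012558
w* = 0.152253·p + 0.012558·q:
  w_0 = 0.152253·1.3315 + 0.012558·8.8524 = 0.3139  (Chevron)
  w_1 = 0.152253·0.1502 + 0.012558·9.6359 = 0.1439  (Raytheon)
  w_2 = 0.152253·0.4849 + 0.012558·7.3531 = 0.1662  (Boeing)
  w_3 = 0.152253·1.3682 + 0.012558·13.3596 = 0.3761  (JPMorgan)
Σw_i=1.0000  μᵀw=0.0920
σ²=wᵀΣw=λ₁·μ_p+λ₂ = 0.152253·0.092 + 0.012558 = 0.026565 ≈ 0.0266


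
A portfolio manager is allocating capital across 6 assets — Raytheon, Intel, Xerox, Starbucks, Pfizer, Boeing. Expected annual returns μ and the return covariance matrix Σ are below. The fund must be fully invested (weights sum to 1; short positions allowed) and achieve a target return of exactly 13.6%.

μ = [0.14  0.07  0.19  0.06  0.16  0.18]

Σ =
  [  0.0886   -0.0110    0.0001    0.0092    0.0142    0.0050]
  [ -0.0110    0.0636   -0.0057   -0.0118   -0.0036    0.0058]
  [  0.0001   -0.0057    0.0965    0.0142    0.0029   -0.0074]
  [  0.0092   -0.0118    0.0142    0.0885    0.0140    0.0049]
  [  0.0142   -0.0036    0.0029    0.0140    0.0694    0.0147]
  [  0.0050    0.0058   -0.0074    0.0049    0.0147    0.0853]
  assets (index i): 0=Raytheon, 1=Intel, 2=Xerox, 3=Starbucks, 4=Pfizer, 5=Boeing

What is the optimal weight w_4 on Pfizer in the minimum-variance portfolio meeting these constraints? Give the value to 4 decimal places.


p=Σ⁻¹μ = [1.3945  1.4628  2.1421  0.0277  1.6122  1.8354]
q=Σ⁻¹𝟙 = [10.8564  19.9960  10.5558  9.2287  9.1129  8.5425]
a=μᵀp=1.294604  b=𝟙ᵀp=8.474653  c=𝟙ᵀq=68.292355  D=ac−b²=16.591838
λ₁=(c·0.136−b)/D = (68.292355·0.136−8.474653)/16.591838 = 0.049006
λ₂=(a−b·0.136)/D = (1.294604−8.474653·0.136)/16.591838 = 0.008562
w* = 0.049006·p + 0.008562·q:
  w_0 = 0.049006·1.3945 + 0.008562·10.8564 = 0.1613  (Raytheon)
  w_1 = 0.049006·1.4628 + 0.008562·19.9960 = 0.2429  (Intel)
  w_2 = 0.049006·2.1421 + 0.008562·10.5558 = 0.1953  (Xerox)
  w_3 = 0.049006·0.0277 + 0.008562·9.2287 = 0.0804  (Starbucks)
  w_4 = 0.049006·1.6122 + 0.008562·9.1129 = 0.1570  (Pfizer)
  w_5 = 0.049006·1.8354 + 0.008562·8.5425 = 0.1631  (Boeing)
Σw_i=1.0000  μᵀw=0.1360
σ²=wᵀΣw=λ₁·μ_p+λ₂ = 0.049006·0.136 + 0.008562 = 0.015226 ≈ 0.0152

0.1570


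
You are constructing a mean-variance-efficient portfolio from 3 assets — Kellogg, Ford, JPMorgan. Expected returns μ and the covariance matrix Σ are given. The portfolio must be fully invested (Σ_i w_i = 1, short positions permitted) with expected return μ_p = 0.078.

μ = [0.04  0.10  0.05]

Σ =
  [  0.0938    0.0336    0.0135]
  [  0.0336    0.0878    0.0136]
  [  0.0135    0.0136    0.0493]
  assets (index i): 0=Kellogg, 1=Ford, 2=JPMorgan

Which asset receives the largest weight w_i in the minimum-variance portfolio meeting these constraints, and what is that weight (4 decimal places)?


g=Σ⁻¹μ = [-0.0545  1.0451  0.7408]
h=Σ⁻¹𝟙 = [5.8976  6.5194  16.8706]
a=μᵀg=0.139367  b=𝟙ᵀg=1.731370  c=𝟙ᵀh=29.287548  D=ac−b²=1.084086
λ₁=(c·0.078−b)/D = (29.287548·0.078−1.731370)/1.084086 = 0.510162
λ₂=(a−b·0.078)/D = (0.139367−1.731370·0.078)/1.084086 = 0.003985
w* = 0.510162·g + 0.003985·h:
  w_0 = 0.510162·-0.0545 + 0.003985·5.8976 = -0.0043  (Kellogg)
  w_1 = 0.510162·1.0451 + 0.003985·6.5194 = 0.5591  (Ford)
  w_2 = 0.510162·0.7408 + 0.003985·16.8706 = 0.4452  (JPMorgan)
Σw_i=1.0000  μᵀw=0.0780
σ²=wᵀΣw=λ₁·μ_p+λ₂ = 0.510162·0.078 + 0.003985 = 0.043778 ≈ 0.0438

Ford (0.5591)


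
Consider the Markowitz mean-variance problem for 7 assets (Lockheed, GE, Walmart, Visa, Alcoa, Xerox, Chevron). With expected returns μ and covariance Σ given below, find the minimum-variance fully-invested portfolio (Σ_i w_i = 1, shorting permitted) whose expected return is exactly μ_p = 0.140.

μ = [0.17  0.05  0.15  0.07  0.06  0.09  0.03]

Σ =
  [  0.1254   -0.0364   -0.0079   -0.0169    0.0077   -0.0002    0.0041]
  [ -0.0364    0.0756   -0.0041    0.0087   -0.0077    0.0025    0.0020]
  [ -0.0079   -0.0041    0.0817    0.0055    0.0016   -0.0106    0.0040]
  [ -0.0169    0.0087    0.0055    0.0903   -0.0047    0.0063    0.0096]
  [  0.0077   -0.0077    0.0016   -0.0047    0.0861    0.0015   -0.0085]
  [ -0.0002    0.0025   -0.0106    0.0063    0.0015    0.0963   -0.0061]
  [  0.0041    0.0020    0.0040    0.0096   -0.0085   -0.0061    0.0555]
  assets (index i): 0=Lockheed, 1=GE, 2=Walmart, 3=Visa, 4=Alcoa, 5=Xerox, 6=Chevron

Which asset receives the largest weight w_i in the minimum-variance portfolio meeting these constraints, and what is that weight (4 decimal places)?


Walmart (0.3833)

x=Σ⁻¹μ = [2.0450  1.6990  2.1810  0.7933  0.6751  1.0887  0.2569]
y=Σ⁻¹𝟙 = [14.7092  20.6269  14.5091  9.0511  13.8405  11.7447  16.9874]
a=μᵀx=0.961476  b=𝟙ᵀx=8.738913  c=𝟙ᵀy=101.468756  D=ac−b²=21.191177
λ₁=(c·0.140−b)/D = (101.468756·0.140−8.738913)/21.191177 = 0.257971
λ₂=(a−b·0.140)/D = (0.961476−8.738913·0.140)/21.191177 = -0.012362
w* = 0.257971·x + -0.012362·y:
  w_0 = 0.257971·2.0450 + -0.012362·14.7092 = 0.3457  (Lockheed)
  w_1 = 0.257971·1.6990 + -0.012362·20.6269 = 0.1833  (GE)
  w_2 = 0.257971·2.1810 + -0.012362·14.5091 = 0.3833  (Walmart)
  w_3 = 0.257971·0.7933 + -0.012362·9.0511 = 0.0927  (Visa)
  w_4 = 0.257971·0.6751 + -0.012362·13.8405 = 0.0031  (Alcoa)
  w_5 = 0.257971·1.0887 + -0.012362·11.7447 = 0.1356  (Xerox)
  w_6 = 0.257971·0.2569 + -0.012362·16.9874 = -0.1437  (Chevron)
Σw_i=1.0000  μᵀw=0.1400
σ²=wᵀΣw=λ₁·μ_p+λ₂ = 0.257971·0.140 + -0.012362 = 0.023754 ≈ 0.0238


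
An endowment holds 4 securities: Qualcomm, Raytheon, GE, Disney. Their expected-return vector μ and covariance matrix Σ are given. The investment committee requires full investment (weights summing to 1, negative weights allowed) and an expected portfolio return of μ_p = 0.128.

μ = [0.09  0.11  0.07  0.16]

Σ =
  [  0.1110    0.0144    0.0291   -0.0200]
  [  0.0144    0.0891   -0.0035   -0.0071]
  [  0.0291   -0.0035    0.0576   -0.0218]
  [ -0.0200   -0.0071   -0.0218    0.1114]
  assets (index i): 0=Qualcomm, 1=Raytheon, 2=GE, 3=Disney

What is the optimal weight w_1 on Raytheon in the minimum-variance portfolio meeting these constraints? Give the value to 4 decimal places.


g=Σ⁻¹μ = [0.5196  1.3772  1.7804  1.9657]
h=Σ⁻¹𝟙 = [4.4126  12.5312  21.4840  14.7718]
a=μᵀg=0.637400  b=𝟙ᵀg=5.642931  c=𝟙ᵀh=53.199577  D=ac−b²=2.066743
λ₁=(c·0.128−b)/D = (53.199577·0.128−5.642931)/2.066743 = 0.564470
λ₂=(a−b·0.128)/D = (0.637400−5.642931·0.128)/2.066743 = -0.041077
w* = 0.564470·g + -0.041077·h:
  w_0 = 0.564470·0.5196 + -0.041077·4.4126 = 0.1120  (Qualcomm)
  w_1 = 0.564470·1.3772 + -0.041077·12.5312 = 0.2626  (Raytheon)
  w_2 = 0.564470·1.7804 + -0.041077·21.4840 = 0.1225  (GE)
  w_3 = 0.564470·1.9657 + -0.041077·14.7718 = 0.5028  (Disney)
Σw_i=1.0000  μᵀw=0.1280
σ²=wᵀΣw=λ₁·μ_p+λ₂ = 0.564470·0.128 + -0.041077 = 0.031175 ≈ 0.0312

0.2626


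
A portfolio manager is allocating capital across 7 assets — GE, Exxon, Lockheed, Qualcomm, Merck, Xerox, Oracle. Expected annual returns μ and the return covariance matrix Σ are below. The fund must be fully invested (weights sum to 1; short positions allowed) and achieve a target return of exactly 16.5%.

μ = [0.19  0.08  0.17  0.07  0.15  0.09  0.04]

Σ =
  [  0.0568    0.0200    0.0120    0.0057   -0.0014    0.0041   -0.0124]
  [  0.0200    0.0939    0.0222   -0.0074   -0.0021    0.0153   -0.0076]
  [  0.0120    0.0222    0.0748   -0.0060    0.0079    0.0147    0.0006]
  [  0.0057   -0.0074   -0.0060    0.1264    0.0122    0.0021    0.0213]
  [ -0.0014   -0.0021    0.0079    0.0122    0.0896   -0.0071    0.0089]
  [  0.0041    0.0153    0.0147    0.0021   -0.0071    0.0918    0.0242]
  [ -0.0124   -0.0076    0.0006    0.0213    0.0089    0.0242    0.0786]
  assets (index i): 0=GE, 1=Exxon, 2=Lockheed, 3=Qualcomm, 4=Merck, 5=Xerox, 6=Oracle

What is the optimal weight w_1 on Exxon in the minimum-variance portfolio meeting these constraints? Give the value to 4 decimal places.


-0.0526

p=Σ⁻¹μ = [3.1813  -0.1910  1.5539  0.2189  1.5428  0.5865  0.5659]
q=Σ⁻¹𝟙 = [15.7706  6.2276  7.1943  4.9341  9.5321  5.5573  11.6304]
a=μᵀp=1.175484  b=𝟙ᵀp=7.458215  c=𝟙ᵀq=60.846313  D=ac−b²=15.898910
λ₁=(c·0.165−b)/D = (60.846313·0.165−7.458215)/15.898910 = 0.162365
λ₂=(a−b·0.165)/D = (1.175484−7.458215·0.165)/15.898910 = -0.003467
w* = 0.162365·p + -0.003467·q:
  w_0 = 0.162365·3.1813 + -0.003467·15.7706 = 0.4619  (GE)
  w_1 = 0.162365·-0.1910 + -0.003467·6.2276 = -0.0526  (Exxon)
  w_2 = 0.162365·1.5539 + -0.003467·7.1943 = 0.2274  (Lockheed)
  w_3 = 0.162365·0.2189 + -0.003467·4.9341 = 0.0184  (Qualcomm)
  w_4 = 0.162365·1.5428 + -0.003467·9.5321 = 0.2174  (Merck)
  w_5 = 0.162365·0.5865 + -0.003467·5.5573 = 0.0760  (Xerox)
  w_6 = 0.162365·0.5659 + -0.003467·11.6304 = 0.0516  (Oracle)
Σw_i=1.0000  μᵀw=0.1650
σ²=wᵀΣw=λ₁·μ_p+λ₂ = 0.162365·0.165 + -0.003467 = 0.023323 ≈ 0.0233


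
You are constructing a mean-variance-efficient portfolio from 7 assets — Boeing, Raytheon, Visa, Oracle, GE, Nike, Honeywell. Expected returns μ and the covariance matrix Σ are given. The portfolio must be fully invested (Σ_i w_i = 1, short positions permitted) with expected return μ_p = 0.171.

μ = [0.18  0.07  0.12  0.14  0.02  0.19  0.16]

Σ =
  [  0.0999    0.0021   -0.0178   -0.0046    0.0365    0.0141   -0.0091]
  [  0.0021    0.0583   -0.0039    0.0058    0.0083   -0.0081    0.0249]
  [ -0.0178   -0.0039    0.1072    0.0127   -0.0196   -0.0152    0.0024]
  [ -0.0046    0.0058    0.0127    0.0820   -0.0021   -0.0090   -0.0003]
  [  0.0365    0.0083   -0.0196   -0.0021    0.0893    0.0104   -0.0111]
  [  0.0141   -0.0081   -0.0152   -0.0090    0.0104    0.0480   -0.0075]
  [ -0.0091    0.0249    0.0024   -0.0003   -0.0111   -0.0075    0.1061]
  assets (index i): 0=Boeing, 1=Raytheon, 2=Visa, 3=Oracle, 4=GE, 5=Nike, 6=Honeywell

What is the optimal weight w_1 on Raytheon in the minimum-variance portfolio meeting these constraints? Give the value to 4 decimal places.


0.0693

p=Σ⁻¹μ = [1.8511  1.1111  1.7896  1.9874  -0.5633  4.9229  1.6602]
q=Σ⁻¹𝟙 = [6.6749  15.5644  14.8462  12.5031  8.4092  28.1151  8.9115]
a=μᵀp=2.093663  b=𝟙ᵀp=12.758869  c=𝟙ᵀq=95.024430  D=ac−b²=36.160403
λ₁=(c·0.171−b)/D = (95.024430·0.171−12.758869)/36.160403 = 0.096523
λ₂=(a−b·0.171)/D = (2.093663−12.758869·0.171)/36.160403 = -0.002436
w* = 0.096523·p + -0.002436·q:
  w_0 = 0.096523·1.8511 + -0.002436·6.6749 = 0.1624  (Boeing)
  w_1 = 0.096523·1.1111 + -0.002436·15.5644 = 0.0693  (Raytheon)
  w_2 = 0.096523·1.7896 + -0.002436·14.8462 = 0.1366  (Visa)
  w_3 = 0.096523·1.9874 + -0.002436·12.5031 = 0.1614  (Oracle)
  w_4 = 0.096523·-0.5633 + -0.002436·8.4092 = -0.0749  (GE)
  w_5 = 0.096523·4.9229 + -0.002436·28.1151 = 0.4067  (Nike)
  w_6 = 0.096523·1.6602 + -0.002436·8.9115 = 0.1385  (Honeywell)
Σw_i=1.0000  μᵀw=0.1710
σ²=wᵀΣw=λ₁·μ_p+λ₂ = 0.096523·0.171 + -0.002436 = 0.014069 ≈ 0.0141


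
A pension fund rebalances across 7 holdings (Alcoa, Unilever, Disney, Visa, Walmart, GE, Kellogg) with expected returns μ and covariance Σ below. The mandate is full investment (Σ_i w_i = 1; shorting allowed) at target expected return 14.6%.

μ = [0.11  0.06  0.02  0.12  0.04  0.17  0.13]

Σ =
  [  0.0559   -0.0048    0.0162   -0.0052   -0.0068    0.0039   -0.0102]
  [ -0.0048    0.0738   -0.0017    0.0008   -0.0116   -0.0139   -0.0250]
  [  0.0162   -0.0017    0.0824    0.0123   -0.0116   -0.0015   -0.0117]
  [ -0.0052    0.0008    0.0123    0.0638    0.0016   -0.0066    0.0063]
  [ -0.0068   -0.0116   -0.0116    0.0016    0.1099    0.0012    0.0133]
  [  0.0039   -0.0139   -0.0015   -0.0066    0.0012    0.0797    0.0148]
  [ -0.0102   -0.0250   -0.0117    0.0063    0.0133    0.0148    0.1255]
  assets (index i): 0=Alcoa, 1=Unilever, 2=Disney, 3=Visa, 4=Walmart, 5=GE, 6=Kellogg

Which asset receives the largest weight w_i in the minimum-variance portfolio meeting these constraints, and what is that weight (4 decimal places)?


x=Σ⁻¹μ = [2.5221  1.8440  -0.2739  2.2273  0.4893  2.2897  1.1490]
y=Σ⁻¹𝟙 = [21.0347  23.5608  9.8150  15.2884  12.1492  14.7610  11.4904]
a=μᵀx=1.208056  b=𝟙ᵀx=10.247461  c=𝟙ᵀy=108.099495  D=ac−b²=25.579772
λ₁=(c·0.146−b)/D = (108.099495·0.146−10.247461)/25.579772 = 0.216384
λ₂=(a−b·0.146)/D = (1.208056−10.247461·0.146)/25.579772 = -0.011262
w* = 0.216384·x + -0.011262·y:
  w_0 = 0.216384·2.5221 + -0.011262·21.0347 = 0.3089  (Alcoa)
  w_1 = 0.216384·1.8440 + -0.011262·23.5608 = 0.1337  (Unilever)
  w_2 = 0.216384·-0.2739 + -0.011262·9.8150 = -0.1698  (Disney)
  w_3 = 0.216384·2.2273 + -0.011262·15.2884 = 0.3098  (Visa)
  w_4 = 0.216384·0.4893 + -0.011262·12.1492 = -0.0309  (Walmart)
  w_5 = 0.216384·2.2897 + -0.011262·14.7610 = 0.3292  (GE)
  w_6 = 0.216384·1.1490 + -0.011262·11.4904 = 0.1192  (Kellogg)
Σw_i=1.0000  μᵀw=0.1460
σ²=wᵀΣw=λ₁·μ_p+λ₂ = 0.216384·0.146 + -0.011262 = 0.020330 ≈ 0.0203

GE (0.3292)


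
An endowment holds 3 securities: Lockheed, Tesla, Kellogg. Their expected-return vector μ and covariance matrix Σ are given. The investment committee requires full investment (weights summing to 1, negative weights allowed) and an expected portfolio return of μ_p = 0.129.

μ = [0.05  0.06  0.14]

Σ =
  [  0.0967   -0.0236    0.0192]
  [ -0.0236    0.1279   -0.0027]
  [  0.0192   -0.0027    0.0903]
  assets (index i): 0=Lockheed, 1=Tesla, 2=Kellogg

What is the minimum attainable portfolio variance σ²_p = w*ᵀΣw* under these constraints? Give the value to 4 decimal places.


0.0688

g=Σ⁻¹μ = [0.3594  0.5669  1.4909]
h=Σ⁻¹𝟙 = [10.9971  10.0385  9.0361]
a=μᵀg=0.260713  b=𝟙ᵀg=2.417220  c=𝟙ᵀh=30.071702  D=ac−b²=1.997134
λ₁=(c·0.129−b)/D = (30.071702·0.129−2.417220)/1.997134 = 0.732064
λ₂=(a−b·0.129)/D = (0.260713−2.417220·0.129)/1.997134 = -0.025591
w* = 0.732064·g + -0.025591·h:
  w_0 = 0.732064·0.3594 + -0.025591·10.9971 = -0.0183  (Lockheed)
  w_1 = 0.732064·0.5669 + -0.025591·10.0385 = 0.1581  (Tesla)
  w_2 = 0.732064·1.4909 + -0.025591·9.0361 = 0.8602  (Kellogg)
Σw_i=1.0000  μᵀw=0.1290
σ²=wᵀΣw=λ₁·μ_p+λ₂ = 0.732064·0.129 + -0.025591 = 0.068845 ≈ 0.0688


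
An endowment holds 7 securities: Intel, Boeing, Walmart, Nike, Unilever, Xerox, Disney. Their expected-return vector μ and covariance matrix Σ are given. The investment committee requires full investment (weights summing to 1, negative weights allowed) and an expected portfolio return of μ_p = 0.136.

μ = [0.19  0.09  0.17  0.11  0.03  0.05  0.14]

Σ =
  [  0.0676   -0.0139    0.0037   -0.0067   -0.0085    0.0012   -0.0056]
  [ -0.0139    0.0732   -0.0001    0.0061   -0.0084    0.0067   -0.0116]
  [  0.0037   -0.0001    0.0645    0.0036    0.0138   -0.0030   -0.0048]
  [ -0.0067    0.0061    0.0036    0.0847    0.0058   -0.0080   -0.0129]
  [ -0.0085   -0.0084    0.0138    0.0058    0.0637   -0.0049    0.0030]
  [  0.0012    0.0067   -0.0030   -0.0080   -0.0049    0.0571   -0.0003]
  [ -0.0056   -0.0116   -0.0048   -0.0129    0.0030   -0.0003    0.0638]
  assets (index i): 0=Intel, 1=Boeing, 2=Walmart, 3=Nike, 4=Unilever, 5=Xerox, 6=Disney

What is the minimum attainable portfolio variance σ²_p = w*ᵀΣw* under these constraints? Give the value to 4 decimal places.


u=Σ⁻¹μ = [3.6589  2.2829  2.5323  1.9104  0.4493  0.9885  3.4909]
v=Σ⁻¹𝟙 = [24.0593  21.1845  12.1845  16.0581  17.8886  19.0785  25.0496]
a=μᵀu=2.092913  b=𝟙ᵀu=15.313148  c=𝟙ᵀv=135.503043  D=ac−b²=49.103617
λ₁=(c·0.136−b)/D = (135.503043·0.136−15.313148)/49.103617 = 0.063443
λ₂=(a−b·0.136)/D = (2.092913−15.313148·0.136)/49.103617 = 0.000210
w* = 0.063443·u + 0.000210·v:
  w_0 = 0.063443·3.6589 + 0.000210·24.0593 = 0.2372  (Intel)
  w_1 = 0.063443·2.2829 + 0.000210·21.1845 = 0.1493  (Boeing)
  w_2 = 0.063443·2.5323 + 0.000210·12.1845 = 0.1632  (Walmart)
  w_3 = 0.063443·1.9104 + 0.000210·16.0581 = 0.1246  (Nike)
  w_4 = 0.063443·0.4493 + 0.000210·17.8886 = 0.0323  (Unilever)
  w_5 = 0.063443·0.9885 + 0.000210·19.0785 = 0.0667  (Xerox)
  w_6 = 0.063443·3.4909 + 0.000210·25.0496 = 0.2267  (Disney)
Σw_i=1.0000  μᵀw=0.1360
σ²=wᵀΣw=λ₁·μ_p+λ₂ = 0.063443·0.136 + 0.000210 = 0.008838 ≈ 0.0088

0.0088


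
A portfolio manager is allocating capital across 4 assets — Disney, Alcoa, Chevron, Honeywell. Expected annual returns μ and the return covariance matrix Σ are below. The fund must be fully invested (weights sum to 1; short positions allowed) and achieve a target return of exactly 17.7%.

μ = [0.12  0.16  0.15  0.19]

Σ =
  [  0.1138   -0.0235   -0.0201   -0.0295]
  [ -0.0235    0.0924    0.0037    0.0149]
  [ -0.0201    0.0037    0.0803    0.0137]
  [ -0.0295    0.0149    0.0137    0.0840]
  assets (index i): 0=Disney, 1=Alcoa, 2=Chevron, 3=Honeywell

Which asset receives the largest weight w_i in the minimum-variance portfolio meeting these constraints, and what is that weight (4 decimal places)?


x=Σ⁻¹μ = [2.4270  1.8732  1.9694  2.4608]
y=Σ⁻¹𝟙 = [17.3250  12.4941  13.9103  13.5042]
a=μᵀx=1.353912  b=𝟙ᵀx=8.730399  c=𝟙ᵀy=57.233594  D=ac−b²=1.269399
λ₁=(c·0.177−b)/D = (57.233594·0.177−8.730399)/1.269399 = 1.102842
λ₂=(a−b·0.177)/D = (1.353912−8.730399·0.177)/1.269399 = -0.150755
w* = 1.102842·x + -0.150755·y:
  w_0 = 1.102842·2.4270 + -0.150755·17.3250 = 0.0648  (Disney)
  w_1 = 1.102842·1.8732 + -0.150755·12.4941 = 0.1823  (Alcoa)
  w_2 = 1.102842·1.9694 + -0.150755·13.9103 = 0.0749  (Chevron)
  w_3 = 1.102842·2.4608 + -0.150755·13.5042 = 0.6780  (Honeywell)
Σw_i=1.0000  μᵀw=0.1770
σ²=wᵀΣw=λ₁·μ_p+λ₂ = 1.102842·0.177 + -0.150755 = 0.044448 ≈ 0.0444

Honeywell (0.6780)


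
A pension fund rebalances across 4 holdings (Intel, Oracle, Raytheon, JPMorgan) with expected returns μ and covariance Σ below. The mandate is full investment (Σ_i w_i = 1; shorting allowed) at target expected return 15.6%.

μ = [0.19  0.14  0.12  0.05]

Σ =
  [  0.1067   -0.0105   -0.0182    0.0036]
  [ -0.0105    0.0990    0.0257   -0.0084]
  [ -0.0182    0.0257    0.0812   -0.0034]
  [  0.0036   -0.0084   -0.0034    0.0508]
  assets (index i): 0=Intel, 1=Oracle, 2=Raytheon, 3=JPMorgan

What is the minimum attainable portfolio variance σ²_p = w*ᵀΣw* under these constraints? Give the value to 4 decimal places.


g=Σ⁻¹μ = [2.1429  1.3279  1.5864  1.1581]
h=Σ⁻¹𝟙 = [11.7941  9.8566  12.7323  21.3312]
a=μᵀg=0.841318  b=𝟙ᵀg=6.215237  c=𝟙ᵀh=55.714209  D=ac−b²=8.244177
λ₁=(c·0.156−b)/D = (55.714209·0.156−6.215237)/8.244177 = 0.300355
λ₂=(a−b·0.156)/D = (0.841318−6.215237·0.156)/8.244177 = -0.015558
w* = 0.300355·g + -0.015558·h:
  w_0 = 0.300355·2.1429 + -0.015558·11.7941 = 0.4601  (Intel)
  w_1 = 0.300355·1.3279 + -0.015558·9.8566 = 0.2455  (Oracle)
  w_2 = 0.300355·1.5864 + -0.015558·12.7323 = 0.2784  (Raytheon)
  w_3 = 0.300355·1.1581 + -0.015558·21.3312 = 0.0160  (JPMorgan)
Σw_i=1.0000  μᵀw=0.1560
σ²=wᵀΣw=λ₁·μ_p+λ₂ = 0.300355·0.156 + -0.015558 = 0.031298 ≈ 0.0313

0.0313


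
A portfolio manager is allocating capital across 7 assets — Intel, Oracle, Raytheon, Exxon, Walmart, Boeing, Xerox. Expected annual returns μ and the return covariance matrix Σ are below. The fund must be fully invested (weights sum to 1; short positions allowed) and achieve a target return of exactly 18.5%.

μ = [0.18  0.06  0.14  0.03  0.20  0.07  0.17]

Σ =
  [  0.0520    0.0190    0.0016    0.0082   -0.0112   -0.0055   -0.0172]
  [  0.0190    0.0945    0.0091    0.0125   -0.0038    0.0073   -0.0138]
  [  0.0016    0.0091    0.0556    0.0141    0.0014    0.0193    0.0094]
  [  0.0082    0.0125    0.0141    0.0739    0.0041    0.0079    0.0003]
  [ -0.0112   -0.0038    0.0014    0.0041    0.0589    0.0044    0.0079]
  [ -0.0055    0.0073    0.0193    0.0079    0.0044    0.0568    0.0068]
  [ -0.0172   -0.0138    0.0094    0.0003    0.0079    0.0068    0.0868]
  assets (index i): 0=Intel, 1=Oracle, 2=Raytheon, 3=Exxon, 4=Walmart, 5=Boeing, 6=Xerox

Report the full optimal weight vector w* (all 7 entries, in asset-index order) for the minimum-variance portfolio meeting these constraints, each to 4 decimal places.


p=Σ⁻¹μ = [5.2729  -0.0328  1.8577  -0.8297  4.0429  0.6330  2.3823]
q=Σ⁻¹𝟙 = [26.0944  5.6601  7.5205  5.7599  18.8797  12.9066  14.0276]
a=μᵀp=2.440234  b=𝟙ᵀp=13.326355  c=𝟙ᵀq=90.848772  D=ac−b²=44.100490
λ₁=(c·0.185−b)/D = (90.848772·0.185−13.326355)/44.100490 = 0.078926
λ₂=(a−b·0.185)/D = (2.440234−13.326355·0.185)/44.100490 = -0.000570
w* = 0.078926·p + -0.000570·q:
  w_0 = 0.078926·5.2729 + -0.000570·26.0944 = 0.4013  (Intel)
  w_1 = 0.078926·-0.0328 + -0.000570·5.6601 = -0.0058  (Oracle)
  w_2 = 0.078926·1.8577 + -0.000570·7.5205 = 0.1423  (Raytheon)
  w_3 = 0.078926·-0.8297 + -0.000570·5.7599 = -0.0688  (Exxon)
  w_4 = 0.078926·4.0429 + -0.000570·18.8797 = 0.3083  (Walmart)
  w_5 = 0.078926·0.6330 + -0.000570·12.9066 = 0.0426  (Boeing)
  w_6 = 0.078926·2.3823 + -0.000570·14.0276 = 0.1800  (Xerox)
Σw_i=1.0000  μᵀw=0.1850
σ²=wᵀΣw=λ₁·μ_p+λ₂ = 0.078926·0.185 + -0.000570 = 0.014031 ≈ 0.0140

0.4013  -0.0058  0.1423  -0.0688  0.3083  0.0426  0.1800


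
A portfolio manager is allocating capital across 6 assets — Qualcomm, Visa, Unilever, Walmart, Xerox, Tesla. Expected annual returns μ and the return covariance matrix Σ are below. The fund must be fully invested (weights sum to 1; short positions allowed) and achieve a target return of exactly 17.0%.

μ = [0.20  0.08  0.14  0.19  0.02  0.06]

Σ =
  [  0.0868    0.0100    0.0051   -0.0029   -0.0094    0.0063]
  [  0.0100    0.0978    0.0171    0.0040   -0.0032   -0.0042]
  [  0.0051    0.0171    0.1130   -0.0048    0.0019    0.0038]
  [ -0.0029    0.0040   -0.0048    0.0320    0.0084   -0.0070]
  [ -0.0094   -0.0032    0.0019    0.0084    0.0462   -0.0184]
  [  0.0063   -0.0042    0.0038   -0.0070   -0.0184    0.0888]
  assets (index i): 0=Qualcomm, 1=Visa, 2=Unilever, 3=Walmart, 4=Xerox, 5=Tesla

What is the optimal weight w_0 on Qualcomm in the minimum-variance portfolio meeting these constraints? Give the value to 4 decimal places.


g=Σ⁻¹μ = [2.3655  0.1158  1.3581  6.5382  0.0699  0.9851]
h=Σ⁻¹𝟙 = [12.6822  8.0984  7.2499  29.5379  26.3774  18.2283]
a=μᵀg=1.975273  b=𝟙ᵀg=11.432729  c=𝟙ᵀh=102.173995  D=ac−b²=71.114286
λ₁=(c·0.170−b)/D = (102.173995·0.170−11.432729)/71.114286 = 0.083483
λ₂=(a−b·0.170)/D = (1.975273−11.432729·0.170)/71.114286 = 0.000446
w* = 0.083483·g + 0.000446·h:
  w_0 = 0.083483·2.3655 + 0.000446·12.6822 = 0.2031  (Qualcomm)
  w_1 = 0.083483·0.1158 + 0.000446·8.0984 = 0.0133  (Visa)
  w_2 = 0.083483·1.3581 + 0.000446·7.2499 = 0.1166  (Unilever)
  w_3 = 0.083483·6.5382 + 0.000446·29.5379 = 0.5590  (Walmart)
  w_4 = 0.083483·0.0699 + 0.000446·26.3774 = 0.0176  (Xerox)
  w_5 = 0.083483·0.9851 + 0.000446·18.2283 = 0.0904  (Tesla)
Σw_i=1.0000  μᵀw=0.1700
σ²=wᵀΣw=λ₁·μ_p+λ₂ = 0.083483·0.170 + 0.000446 = 0.014638 ≈ 0.0146

0.2031


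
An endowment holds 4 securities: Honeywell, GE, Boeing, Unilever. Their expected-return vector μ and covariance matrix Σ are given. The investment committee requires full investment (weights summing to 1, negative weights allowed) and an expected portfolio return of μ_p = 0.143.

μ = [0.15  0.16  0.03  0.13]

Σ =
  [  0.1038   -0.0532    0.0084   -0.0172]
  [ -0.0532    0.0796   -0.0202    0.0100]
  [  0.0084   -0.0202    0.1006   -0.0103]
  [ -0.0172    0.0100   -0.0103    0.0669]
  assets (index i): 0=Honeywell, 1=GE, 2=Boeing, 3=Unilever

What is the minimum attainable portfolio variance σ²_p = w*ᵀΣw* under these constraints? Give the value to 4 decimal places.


g=Σ⁻¹μ = [4.2361  4.8248  1.1683  2.4910]
h=Σ⁻¹𝟙 = [28.7218  33.3969  16.2800  19.8465]
a=μᵀg=1.766260  b=𝟙ᵀg=12.720211  c=𝟙ᵀh=98.245185  D=ac−b²=11.722742
λ₁=(c·0.143−b)/D = (98.245185·0.143−12.720211)/11.722742 = 0.113357
λ₂=(a−b·0.143)/D = (1.766260−12.720211·0.143)/11.722742 = -0.004498
w* = 0.113357·g + -0.004498·h:
  w_0 = 0.113357·4.2361 + -0.004498·28.7218 = 0.3510  (Honeywell)
  w_1 = 0.113357·4.8248 + -0.004498·33.3969 = 0.3967  (GE)
  w_2 = 0.113357·1.1683 + -0.004498·16.2800 = 0.0592  (Boeing)
  w_3 = 0.113357·2.4910 + -0.004498·19.8465 = 0.1931  (Unilever)
Σw_i=1.0000  μᵀw=0.1430
σ²=wᵀΣw=λ₁·μ_p+λ₂ = 0.113357·0.143 + -0.004498 = 0.011712 ≈ 0.0117

0.0117


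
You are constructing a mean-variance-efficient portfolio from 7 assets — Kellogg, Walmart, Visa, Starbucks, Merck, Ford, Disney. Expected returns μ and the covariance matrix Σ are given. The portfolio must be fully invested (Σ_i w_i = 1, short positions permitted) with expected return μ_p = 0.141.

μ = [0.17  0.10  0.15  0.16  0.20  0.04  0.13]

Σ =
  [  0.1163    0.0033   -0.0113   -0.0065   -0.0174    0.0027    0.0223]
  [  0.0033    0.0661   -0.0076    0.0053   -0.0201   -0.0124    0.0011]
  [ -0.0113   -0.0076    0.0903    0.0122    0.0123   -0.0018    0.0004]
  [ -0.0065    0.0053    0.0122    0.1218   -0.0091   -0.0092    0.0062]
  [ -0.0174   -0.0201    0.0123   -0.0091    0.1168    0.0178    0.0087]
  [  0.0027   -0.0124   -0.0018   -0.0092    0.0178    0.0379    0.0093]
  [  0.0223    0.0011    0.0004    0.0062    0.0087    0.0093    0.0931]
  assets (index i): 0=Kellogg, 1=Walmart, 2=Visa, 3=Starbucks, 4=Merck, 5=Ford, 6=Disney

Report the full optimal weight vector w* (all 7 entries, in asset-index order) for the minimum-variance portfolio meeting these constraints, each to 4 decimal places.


0.1653  0.2173  0.1500  0.1238  0.1916  0.1025  0.0495

g=Σ⁻¹μ = [1.8225  2.3191  1.6283  1.3508  2.1307  0.9561  0.5408]
h=Σ⁻¹𝟙 = [9.4930  23.7507  12.4775  9.2576  8.4039  31.4927  3.5853]
a=μᵀg=1.536794  b=𝟙ᵀg=10.748311  c=𝟙ᵀh=98.460802  D=ac−b²=35.787800
λ₁=(c·0.141−b)/D = (98.460802·0.141−10.748311)/35.787800 = 0.087590
λ₂=(a−b·0.141)/D = (1.536794−10.748311·0.141)/35.787800 = 0.000595
w* = 0.087590·g + 0.000595·h:
  w_0 = 0.087590·1.8225 + 0.000595·9.4930 = 0.1653  (Kellogg)
  w_1 = 0.087590·2.3191 + 0.000595·23.7507 = 0.2173  (Walmart)
  w_2 = 0.087590·1.6283 + 0.000595·12.4775 = 0.1500  (Visa)
  w_3 = 0.087590·1.3508 + 0.000595·9.2576 = 0.1238  (Starbucks)
  w_4 = 0.087590·2.1307 + 0.000595·8.4039 = 0.1916  (Merck)
  w_5 = 0.087590·0.9561 + 0.000595·31.4927 = 0.1025  (Ford)
  w_6 = 0.087590·0.5408 + 0.000595·3.5853 = 0.0495  (Disney)
Σw_i=1.0000  μᵀw=0.1410
σ²=wᵀΣw=λ₁·μ_p+λ₂ = 0.087590·0.141 + 0.000595 = 0.012945 ≈ 0.0129


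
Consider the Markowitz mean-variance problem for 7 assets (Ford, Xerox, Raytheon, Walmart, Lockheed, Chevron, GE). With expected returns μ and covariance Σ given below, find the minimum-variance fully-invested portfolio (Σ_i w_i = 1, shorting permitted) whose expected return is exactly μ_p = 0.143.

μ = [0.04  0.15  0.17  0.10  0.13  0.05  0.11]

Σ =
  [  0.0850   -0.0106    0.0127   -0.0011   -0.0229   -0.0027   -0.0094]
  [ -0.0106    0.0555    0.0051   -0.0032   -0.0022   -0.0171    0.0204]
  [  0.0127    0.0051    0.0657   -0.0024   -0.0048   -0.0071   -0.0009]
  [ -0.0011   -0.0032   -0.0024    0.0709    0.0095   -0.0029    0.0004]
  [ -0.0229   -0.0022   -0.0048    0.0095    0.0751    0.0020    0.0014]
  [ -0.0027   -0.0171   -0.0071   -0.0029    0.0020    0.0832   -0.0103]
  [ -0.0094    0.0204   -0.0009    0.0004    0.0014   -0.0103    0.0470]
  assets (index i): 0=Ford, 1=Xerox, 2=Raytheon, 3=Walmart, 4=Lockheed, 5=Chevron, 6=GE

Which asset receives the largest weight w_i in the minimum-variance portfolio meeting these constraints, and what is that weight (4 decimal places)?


Raytheon (0.3381)

g=Σ⁻¹μ = [1.2624  2.7418  2.5365  1.4149  2.1035  1.6355  1.7351]
h=Σ⁻¹𝟙 = [20.3209  21.0712  14.0348  14.1280  18.3063  20.7790  20.3519]
a=μᵀg=1.580560  b=𝟙ᵀg=13.429712  c=𝟙ᵀh=128.992147  D=ac−b²=23.522694
λ₁=(c·0.143−b)/D = (128.992147·0.143−13.429712)/23.522694 = 0.213248
λ₂=(a−b·0.143)/D = (1.580560−13.429712·0.143)/23.522694 = -0.014449
w* = 0.213248·g + -0.014449·h:
  w_0 = 0.213248·1.2624 + -0.014449·20.3209 = -0.0244  (Ford)
  w_1 = 0.213248·2.7418 + -0.014449·21.0712 = 0.2802  (Xerox)
  w_2 = 0.213248·2.5365 + -0.014449·14.0348 = 0.3381  (Raytheon)
  w_3 = 0.213248·1.4149 + -0.014449·14.1280 = 0.0976  (Walmart)
  w_4 = 0.213248·2.1035 + -0.014449·18.3063 = 0.1841  (Lockheed)
  w_5 = 0.213248·1.6355 + -0.014449·20.7790 = 0.0485  (Chevron)
  w_6 = 0.213248·1.7351 + -0.014449·20.3519 = 0.0759  (GE)
Σw_i=1.0000  μᵀw=0.1430
σ²=wᵀΣw=λ₁·μ_p+λ₂ = 0.213248·0.143 + -0.014449 = 0.016045 ≈ 0.0160


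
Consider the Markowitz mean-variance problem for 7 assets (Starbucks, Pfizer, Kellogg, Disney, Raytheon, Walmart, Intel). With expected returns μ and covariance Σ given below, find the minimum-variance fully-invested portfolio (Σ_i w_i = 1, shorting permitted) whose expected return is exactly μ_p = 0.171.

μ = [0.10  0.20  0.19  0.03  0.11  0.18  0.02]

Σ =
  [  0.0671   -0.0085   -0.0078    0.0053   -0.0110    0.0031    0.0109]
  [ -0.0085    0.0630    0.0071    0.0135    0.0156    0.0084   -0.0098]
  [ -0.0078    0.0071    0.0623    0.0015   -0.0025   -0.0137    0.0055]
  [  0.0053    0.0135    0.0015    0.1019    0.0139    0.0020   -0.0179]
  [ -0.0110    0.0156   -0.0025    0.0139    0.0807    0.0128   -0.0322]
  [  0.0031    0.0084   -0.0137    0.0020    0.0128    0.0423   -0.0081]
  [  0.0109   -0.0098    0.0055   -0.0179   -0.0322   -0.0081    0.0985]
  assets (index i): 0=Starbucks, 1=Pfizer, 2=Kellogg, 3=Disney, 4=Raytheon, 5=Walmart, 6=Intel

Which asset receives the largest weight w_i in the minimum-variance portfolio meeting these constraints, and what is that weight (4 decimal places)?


p=Σ⁻¹μ = [2.0996  2.2920  4.1056  -0.2857  0.8511  4.8458  0.5943]
q=Σ⁻¹𝟙 = [16.5463  9.4785  21.6991  7.7552  14.5640  25.9318  16.3555]
a=μᵀp=2.417598  b=𝟙ᵀp=14.502673  c=𝟙ᵀq=112.330341  D=ac−b²=61.242026
λ₁=(c·0.171−b)/D = (112.330341·0.171−14.502673)/61.242026 = 0.076840
λ₂=(a−b·0.171)/D = (2.417598−14.502673·0.171)/61.242026 = -0.001018
w* = 0.076840·p + -0.001018·q:
  w_0 = 0.076840·2.0996 + -0.001018·16.5463 = 0.1445  (Starbucks)
  w_1 = 0.076840·2.2920 + -0.001018·9.4785 = 0.1665  (Pfizer)
  w_2 = 0.076840·4.1056 + -0.001018·21.6991 = 0.2934  (Kellogg)
  w_3 = 0.076840·-0.2857 + -0.001018·7.7552 = -0.0298  (Disney)
  w_4 = 0.076840·0.8511 + -0.001018·14.5640 = 0.0506  (Raytheon)
  w_5 = 0.076840·4.8458 + -0.001018·25.9318 = 0.3459  (Walmart)
  w_6 = 0.076840·0.5943 + -0.001018·16.3555 = 0.0290  (Intel)
Σw_i=1.0000  μᵀw=0.1710
σ²=wᵀΣw=λ₁·μ_p+λ₂ = 0.076840·0.171 + -0.001018 = 0.012121 ≈ 0.0121

Walmart (0.3459)


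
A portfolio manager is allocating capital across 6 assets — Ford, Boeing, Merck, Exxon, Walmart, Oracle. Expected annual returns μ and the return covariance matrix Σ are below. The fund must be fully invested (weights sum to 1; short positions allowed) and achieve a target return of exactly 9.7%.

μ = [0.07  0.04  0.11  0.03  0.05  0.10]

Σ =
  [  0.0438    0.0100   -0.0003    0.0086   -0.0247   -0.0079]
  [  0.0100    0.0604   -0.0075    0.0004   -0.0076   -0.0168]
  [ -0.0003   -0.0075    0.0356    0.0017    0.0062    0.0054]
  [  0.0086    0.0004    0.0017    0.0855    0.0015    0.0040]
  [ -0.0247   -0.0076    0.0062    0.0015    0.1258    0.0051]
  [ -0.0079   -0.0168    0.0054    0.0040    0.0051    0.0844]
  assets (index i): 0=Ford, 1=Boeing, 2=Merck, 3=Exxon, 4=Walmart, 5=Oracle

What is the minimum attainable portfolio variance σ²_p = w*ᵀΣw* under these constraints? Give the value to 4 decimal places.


p=Σ⁻¹μ = [1.9604  1.1765  3.0332  0.0125  0.6483  1.3687]
q=Σ⁻¹𝟙 = [26.4426  21.5264  27.9596  7.4276  12.3375  15.7219]
a=μᵀp=0.687590  b=𝟙ᵀp=8.199488  c=𝟙ᵀq=111.415590  D=ac−b²=9.376663
λ₁=(c·0.097−b)/D = (111.415590·0.097−8.199488)/9.376663 = 0.278119
λ₂=(a−b·0.097)/D = (0.687590−8.199488·0.097)/9.376663 = -0.011492
w* = 0.278119·p + -0.011492·q:
  w_0 = 0.278119·1.9604 + -0.011492·26.4426 = 0.2413  (Ford)
  w_1 = 0.278119·1.1765 + -0.011492·21.5264 = 0.0798  (Boeing)
  w_2 = 0.278119·3.0332 + -0.011492·27.9596 = 0.5223  (Merck)
  w_3 = 0.278119·0.0125 + -0.011492·7.4276 = -0.0819  (Exxon)
  w_4 = 0.278119·0.6483 + -0.011492·12.3375 = 0.0385  (Walmart)
  w_5 = 0.278119·1.3687 + -0.011492·15.7219 = 0.2000  (Oracle)
Σw_i=1.0000  μᵀw=0.0970
σ²=wᵀΣw=λ₁·μ_p+λ₂ = 0.278119·0.097 + -0.011492 = 0.015485 ≈ 0.0155

0.0155
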